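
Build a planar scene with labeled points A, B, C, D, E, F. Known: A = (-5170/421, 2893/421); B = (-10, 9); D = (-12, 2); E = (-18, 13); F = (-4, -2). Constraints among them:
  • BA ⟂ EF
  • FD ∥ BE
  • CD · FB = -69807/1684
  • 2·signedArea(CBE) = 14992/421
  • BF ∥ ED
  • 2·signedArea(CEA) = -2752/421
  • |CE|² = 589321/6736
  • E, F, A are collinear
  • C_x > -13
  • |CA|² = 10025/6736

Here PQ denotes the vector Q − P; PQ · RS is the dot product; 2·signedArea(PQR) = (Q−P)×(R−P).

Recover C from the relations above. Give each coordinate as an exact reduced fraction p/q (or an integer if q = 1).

C = (-10281/842, 9521/1684)

1. C_x = -10281/842  [2·signedArea(CBE) = 14992/421 ∩ 2·signedArea(CEA) = -2752/421]
2. C_y = 9521/1684  [2·signedArea(CBE) = 14992/421 ∩ 2·signedArea(CEA) = -2752/421]
   → C = (-10281/842, 9521/1684)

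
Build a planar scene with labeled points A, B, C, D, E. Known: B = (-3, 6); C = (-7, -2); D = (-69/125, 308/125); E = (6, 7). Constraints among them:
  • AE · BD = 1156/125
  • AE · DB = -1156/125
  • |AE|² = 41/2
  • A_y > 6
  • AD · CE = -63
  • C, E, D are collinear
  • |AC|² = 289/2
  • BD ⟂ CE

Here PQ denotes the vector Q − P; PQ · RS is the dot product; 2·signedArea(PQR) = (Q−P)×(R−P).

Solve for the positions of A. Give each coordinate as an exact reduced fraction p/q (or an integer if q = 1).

1. A_x = 3/2  [AE · BD = 1156/125 ∩ AD · CE = -63]
2. A_y = 13/2  [AE · BD = 1156/125 ∩ AD · CE = -63]
   → A = (3/2, 13/2)

A = (3/2, 13/2)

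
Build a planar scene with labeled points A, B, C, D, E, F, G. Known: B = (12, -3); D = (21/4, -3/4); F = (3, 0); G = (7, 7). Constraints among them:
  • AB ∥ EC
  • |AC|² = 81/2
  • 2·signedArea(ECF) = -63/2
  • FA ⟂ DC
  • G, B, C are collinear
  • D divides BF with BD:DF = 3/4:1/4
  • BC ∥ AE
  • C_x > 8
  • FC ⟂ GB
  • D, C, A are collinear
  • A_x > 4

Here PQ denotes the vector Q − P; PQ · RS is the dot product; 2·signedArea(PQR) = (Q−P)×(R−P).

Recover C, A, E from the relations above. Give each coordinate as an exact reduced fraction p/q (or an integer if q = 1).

1. C_x = 9  [G, B, C are collinear ∩ FC ⟂ GB]
2. C_y = 3  [G, B, C are collinear ∩ FC ⟂ GB]
   → C = (9, 3)
3. A_x = 9/2  [D, C, A are collinear ∩ FA ⟂ DC]
4. A_y = -3/2  [D, C, A are collinear ∩ FA ⟂ DC]
   → A = (9/2, -3/2)
5. E_x = 3/2  [AB ∥ EC ∩ BC ∥ AE]
6. E_y = 9/2  [AB ∥ EC ∩ BC ∥ AE]
   → E = (3/2, 9/2)

A = (9/2, -3/2)
C = (9, 3)
E = (3/2, 9/2)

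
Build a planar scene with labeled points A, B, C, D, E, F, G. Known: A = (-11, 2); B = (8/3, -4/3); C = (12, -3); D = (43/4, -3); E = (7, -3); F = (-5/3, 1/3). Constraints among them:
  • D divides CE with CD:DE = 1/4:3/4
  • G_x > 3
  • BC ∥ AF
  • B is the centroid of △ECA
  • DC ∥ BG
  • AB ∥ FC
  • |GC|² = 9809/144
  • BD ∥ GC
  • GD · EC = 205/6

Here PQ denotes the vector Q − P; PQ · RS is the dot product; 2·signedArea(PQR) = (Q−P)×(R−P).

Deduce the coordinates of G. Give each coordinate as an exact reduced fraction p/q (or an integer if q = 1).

G = (47/12, -4/3)

1. G_x = 47/12  [BD ∥ GC ∩ DC ∥ BG]
2. G_y = -4/3  [BD ∥ GC ∩ DC ∥ BG]
   → G = (47/12, -4/3)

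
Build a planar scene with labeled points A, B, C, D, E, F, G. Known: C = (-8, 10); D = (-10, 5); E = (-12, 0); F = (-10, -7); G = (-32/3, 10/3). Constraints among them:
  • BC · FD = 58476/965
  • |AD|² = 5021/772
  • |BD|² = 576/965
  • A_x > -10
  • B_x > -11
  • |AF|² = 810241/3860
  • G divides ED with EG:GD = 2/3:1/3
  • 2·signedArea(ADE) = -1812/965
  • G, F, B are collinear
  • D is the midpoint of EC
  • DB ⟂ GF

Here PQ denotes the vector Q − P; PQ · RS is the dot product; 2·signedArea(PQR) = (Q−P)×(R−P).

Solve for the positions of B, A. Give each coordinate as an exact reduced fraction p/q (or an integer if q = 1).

1. B_x = -10394/965  [G, F, B are collinear ∩ DB ⟂ GF]
2. B_y = 4777/965  [G, F, B are collinear ∩ DB ⟂ GF]
   → B = (-10394/965, 4777/965)
3. A_x = -9057/965  [line 5·x + -2·y + 59712/965 = 0 ∩ |AF|² = 810241/3860]
4. A_y = 14427/1930  [line 5·x + -2·y + 59712/965 = 0 ∩ |AF|² = 810241/3860]
   → A = (-9057/965, 14427/1930)

A = (-9057/965, 14427/1930)
B = (-10394/965, 4777/965)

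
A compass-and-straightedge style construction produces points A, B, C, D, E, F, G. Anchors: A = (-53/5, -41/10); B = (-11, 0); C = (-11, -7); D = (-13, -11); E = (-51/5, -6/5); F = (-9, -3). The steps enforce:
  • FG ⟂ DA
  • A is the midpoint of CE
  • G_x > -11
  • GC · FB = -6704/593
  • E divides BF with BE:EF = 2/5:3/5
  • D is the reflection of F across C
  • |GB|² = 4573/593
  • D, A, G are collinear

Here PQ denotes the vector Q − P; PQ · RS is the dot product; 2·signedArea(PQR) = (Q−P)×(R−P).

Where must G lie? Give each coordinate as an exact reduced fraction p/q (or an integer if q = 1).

1. G_x = -5981/593  [D, A, G are collinear ∩ FG ⟂ DA]
2. G_y = -1555/593  [D, A, G are collinear ∩ FG ⟂ DA]
   → G = (-5981/593, -1555/593)

G = (-5981/593, -1555/593)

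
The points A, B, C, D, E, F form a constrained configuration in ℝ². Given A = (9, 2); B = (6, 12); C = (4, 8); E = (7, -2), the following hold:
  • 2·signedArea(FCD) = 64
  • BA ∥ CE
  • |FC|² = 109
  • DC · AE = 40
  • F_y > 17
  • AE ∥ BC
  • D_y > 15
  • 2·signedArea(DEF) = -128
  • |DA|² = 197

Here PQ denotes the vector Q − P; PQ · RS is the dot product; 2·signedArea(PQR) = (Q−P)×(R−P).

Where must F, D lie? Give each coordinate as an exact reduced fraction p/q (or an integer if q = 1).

D = (8, 16)
F = (1, 18)

1. D_x = 8  [line 2·x + 4·y + -80 = 0 ∩ |DA|² = 197]
2. D_y = 16  [line 2·x + 4·y + -80 = 0 ∩ |DA|² = 197]
   → D = (8, 16)
3. F_x = 1  [2·signedArea(FCD) = 64 ∩ 2·signedArea(DEF) = -128]
4. F_y = 18  [2·signedArea(FCD) = 64 ∩ 2·signedArea(DEF) = -128]
   → F = (1, 18)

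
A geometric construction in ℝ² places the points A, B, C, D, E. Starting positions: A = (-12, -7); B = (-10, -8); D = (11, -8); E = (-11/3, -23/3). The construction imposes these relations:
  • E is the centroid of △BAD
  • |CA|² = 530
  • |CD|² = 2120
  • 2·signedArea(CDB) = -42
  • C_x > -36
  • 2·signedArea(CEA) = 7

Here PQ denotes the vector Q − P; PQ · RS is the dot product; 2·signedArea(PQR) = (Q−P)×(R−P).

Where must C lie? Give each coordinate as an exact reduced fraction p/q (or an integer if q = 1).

1. C_x = -35  [2·signedArea(CEA) = 7 ∩ 2·signedArea(CDB) = -42]
2. C_y = -6  [2·signedArea(CEA) = 7 ∩ 2·signedArea(CDB) = -42]
   → C = (-35, -6)

C = (-35, -6)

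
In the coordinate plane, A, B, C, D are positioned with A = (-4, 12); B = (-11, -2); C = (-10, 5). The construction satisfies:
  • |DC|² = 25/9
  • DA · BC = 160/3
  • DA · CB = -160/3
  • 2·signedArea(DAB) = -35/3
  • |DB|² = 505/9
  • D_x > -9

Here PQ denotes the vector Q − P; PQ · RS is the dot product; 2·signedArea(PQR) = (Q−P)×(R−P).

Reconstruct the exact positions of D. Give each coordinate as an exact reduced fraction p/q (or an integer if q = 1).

D = (-25/3, 5)

1. D_x = -25/3  [DA · CB = -160/3 ∩ 2·signedArea(DAB) = -35/3]
2. D_y = 5  [DA · CB = -160/3 ∩ 2·signedArea(DAB) = -35/3]
   → D = (-25/3, 5)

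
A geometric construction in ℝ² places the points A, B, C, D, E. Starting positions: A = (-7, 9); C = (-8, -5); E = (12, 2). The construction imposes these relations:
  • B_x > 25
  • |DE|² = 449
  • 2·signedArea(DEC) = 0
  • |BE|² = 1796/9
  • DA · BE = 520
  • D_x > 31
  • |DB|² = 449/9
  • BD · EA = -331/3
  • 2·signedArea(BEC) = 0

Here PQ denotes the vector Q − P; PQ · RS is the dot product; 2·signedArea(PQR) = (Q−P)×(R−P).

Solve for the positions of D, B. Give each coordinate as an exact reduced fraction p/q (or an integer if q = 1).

B = (76/3, 20/3)
D = (32, 9)

1. D_x = 32  [line 7·x + -20·y + -44 = 0 ∩ |DE|² = 449]
2. D_y = 9  [line 7·x + -20·y + -44 = 0 ∩ |DE|² = 449]
   → D = (32, 9)
3. B_x = 76/3  [2·signedArea(BEC) = 0 ∩ DA · BE = 520]
4. B_y = 20/3  [2·signedArea(BEC) = 0 ∩ DA · BE = 520]
   → B = (76/3, 20/3)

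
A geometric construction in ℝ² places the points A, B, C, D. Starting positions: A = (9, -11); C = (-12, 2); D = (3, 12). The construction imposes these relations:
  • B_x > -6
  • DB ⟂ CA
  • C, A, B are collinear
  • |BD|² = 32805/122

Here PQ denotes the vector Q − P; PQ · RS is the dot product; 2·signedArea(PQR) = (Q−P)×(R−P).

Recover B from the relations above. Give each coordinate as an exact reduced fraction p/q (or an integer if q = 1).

1. B_x = -687/122  [C, A, B are collinear ∩ DB ⟂ CA]
2. B_y = -237/122  [C, A, B are collinear ∩ DB ⟂ CA]
   → B = (-687/122, -237/122)

B = (-687/122, -237/122)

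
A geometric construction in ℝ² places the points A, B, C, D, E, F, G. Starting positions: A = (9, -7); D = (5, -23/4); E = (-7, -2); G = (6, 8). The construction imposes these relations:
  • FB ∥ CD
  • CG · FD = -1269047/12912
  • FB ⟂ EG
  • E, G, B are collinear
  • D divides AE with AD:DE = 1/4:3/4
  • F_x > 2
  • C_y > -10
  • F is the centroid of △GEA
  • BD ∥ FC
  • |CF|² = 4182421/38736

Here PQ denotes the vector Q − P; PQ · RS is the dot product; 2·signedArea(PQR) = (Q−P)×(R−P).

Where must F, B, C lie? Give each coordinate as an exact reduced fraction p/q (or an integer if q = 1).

1. F_x = 8/3  [F is the centroid of △GEA]
2. F_y = -1/3  [F is the centroid of △GEA]
   → F = (8/3, -1/3)
3. B_x = -98/807  [E, G, B are collinear ∩ FB ⟂ EG]
4. B_y = 2656/807  [E, G, B are collinear ∩ FB ⟂ EG]
   → B = (-98/807, 2656/807)
5. C_x = 2095/269  [FB ∥ CD ∩ BD ∥ FC]
6. C_y = -10087/1076  [FB ∥ CD ∩ BD ∥ FC]
   → C = (2095/269, -10087/1076)

B = (-98/807, 2656/807)
C = (2095/269, -10087/1076)
F = (8/3, -1/3)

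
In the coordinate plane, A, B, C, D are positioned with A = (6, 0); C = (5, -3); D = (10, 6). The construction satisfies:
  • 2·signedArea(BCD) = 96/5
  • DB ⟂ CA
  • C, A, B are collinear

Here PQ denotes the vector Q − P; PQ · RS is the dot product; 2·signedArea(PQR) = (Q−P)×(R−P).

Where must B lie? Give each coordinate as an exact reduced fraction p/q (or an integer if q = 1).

1. B_x = 41/5  [C, A, B are collinear ∩ DB ⟂ CA]
2. B_y = 33/5  [C, A, B are collinear ∩ DB ⟂ CA]
   → B = (41/5, 33/5)

B = (41/5, 33/5)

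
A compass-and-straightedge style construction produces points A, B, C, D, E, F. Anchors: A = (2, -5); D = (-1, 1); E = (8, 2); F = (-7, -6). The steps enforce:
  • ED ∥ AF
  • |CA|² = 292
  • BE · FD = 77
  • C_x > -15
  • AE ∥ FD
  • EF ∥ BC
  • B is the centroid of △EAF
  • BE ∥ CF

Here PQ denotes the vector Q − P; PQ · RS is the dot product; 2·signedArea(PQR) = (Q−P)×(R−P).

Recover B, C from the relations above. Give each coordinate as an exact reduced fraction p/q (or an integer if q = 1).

1. B_x = 1  [B is the centroid of △EAF]
2. B_y = -3  [B is the centroid of △EAF]
   → B = (1, -3)
3. C_x = -14  [BE ∥ CF ∩ EF ∥ BC]
4. C_y = -11  [BE ∥ CF ∩ EF ∥ BC]
   → C = (-14, -11)

B = (1, -3)
C = (-14, -11)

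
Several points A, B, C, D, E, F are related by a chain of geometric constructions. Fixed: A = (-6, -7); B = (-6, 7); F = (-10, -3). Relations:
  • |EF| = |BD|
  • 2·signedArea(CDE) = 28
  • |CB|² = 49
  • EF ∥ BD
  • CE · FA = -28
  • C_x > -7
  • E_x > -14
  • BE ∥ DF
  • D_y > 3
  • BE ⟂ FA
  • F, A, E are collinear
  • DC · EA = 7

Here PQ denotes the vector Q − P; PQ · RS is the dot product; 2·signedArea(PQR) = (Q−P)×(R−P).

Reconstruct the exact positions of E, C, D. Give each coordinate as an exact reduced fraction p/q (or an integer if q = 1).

C = (-6, 0)
D = (-3, 4)
E = (-13, 0)

1. E_x = -13  [F, A, E are collinear ∩ BE ⟂ FA]
2. E_y = 0  [F, A, E are collinear ∩ BE ⟂ FA]
   → E = (-13, 0)
3. D_x = -3  [BE ∥ DF ∩ EF ∥ BD]
4. D_y = 4  [BE ∥ DF ∩ EF ∥ BD]
   → D = (-3, 4)
5. C_x = -6  [2·signedArea(CDE) = 28 ∩ DC · EA = 7]
6. C_y = 0  [2·signedArea(CDE) = 28 ∩ DC · EA = 7]
   → C = (-6, 0)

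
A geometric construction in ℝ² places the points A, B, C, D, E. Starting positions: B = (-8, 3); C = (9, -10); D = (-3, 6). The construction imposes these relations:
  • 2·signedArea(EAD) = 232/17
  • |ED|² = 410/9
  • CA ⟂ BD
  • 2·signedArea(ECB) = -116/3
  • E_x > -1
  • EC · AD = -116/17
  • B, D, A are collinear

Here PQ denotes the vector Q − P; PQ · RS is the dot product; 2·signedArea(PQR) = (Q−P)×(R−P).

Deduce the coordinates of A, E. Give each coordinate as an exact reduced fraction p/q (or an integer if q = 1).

A = (-21/17, 120/17)
E = (-2/3, -1/3)

1. A_x = -21/17  [B, D, A are collinear ∩ CA ⟂ BD]
2. A_y = 120/17  [B, D, A are collinear ∩ CA ⟂ BD]
   → A = (-21/17, 120/17)
3. E_x = -2/3  [2·signedArea(ECB) = -116/3 ∩ 2·signedArea(EAD) = 232/17]
4. E_y = -1/3  [2·signedArea(ECB) = -116/3 ∩ 2·signedArea(EAD) = 232/17]
   → E = (-2/3, -1/3)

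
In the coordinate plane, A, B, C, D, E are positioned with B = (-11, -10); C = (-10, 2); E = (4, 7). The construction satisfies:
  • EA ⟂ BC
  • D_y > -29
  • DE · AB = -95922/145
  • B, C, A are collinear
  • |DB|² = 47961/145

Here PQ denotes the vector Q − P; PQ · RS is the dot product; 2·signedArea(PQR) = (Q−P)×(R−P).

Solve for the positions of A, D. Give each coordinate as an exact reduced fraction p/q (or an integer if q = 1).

1. A_x = -1376/145  [B, C, A are collinear ∩ EA ⟂ BC]
2. A_y = 1178/145  [B, C, A are collinear ∩ EA ⟂ BC]
   → A = (-1376/145, 1178/145)
3. D_x = -1814/145  [line 219/145·x + 2628/145·y + 15330/29 = 0 ∩ |DB|² = 47961/145]
4. D_y = -4078/145  [line 219/145·x + 2628/145·y + 15330/29 = 0 ∩ |DB|² = 47961/145]
   → D = (-1814/145, -4078/145)

A = (-1376/145, 1178/145)
D = (-1814/145, -4078/145)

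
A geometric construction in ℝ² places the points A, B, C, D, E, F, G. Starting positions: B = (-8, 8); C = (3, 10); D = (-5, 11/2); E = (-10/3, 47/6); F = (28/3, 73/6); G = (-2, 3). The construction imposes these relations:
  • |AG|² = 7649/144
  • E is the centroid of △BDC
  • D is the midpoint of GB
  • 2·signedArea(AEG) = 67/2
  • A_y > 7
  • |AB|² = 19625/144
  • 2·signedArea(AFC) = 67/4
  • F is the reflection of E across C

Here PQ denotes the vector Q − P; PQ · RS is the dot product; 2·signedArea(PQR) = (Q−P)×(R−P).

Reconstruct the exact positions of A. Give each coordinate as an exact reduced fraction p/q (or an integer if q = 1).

1. A_x = 11/3  [2·signedArea(AFC) = 67/4 ∩ 2·signedArea(AEG) = 67/2]
2. A_y = 91/12  [2·signedArea(AFC) = 67/4 ∩ 2·signedArea(AEG) = 67/2]
   → A = (11/3, 91/12)

A = (11/3, 91/12)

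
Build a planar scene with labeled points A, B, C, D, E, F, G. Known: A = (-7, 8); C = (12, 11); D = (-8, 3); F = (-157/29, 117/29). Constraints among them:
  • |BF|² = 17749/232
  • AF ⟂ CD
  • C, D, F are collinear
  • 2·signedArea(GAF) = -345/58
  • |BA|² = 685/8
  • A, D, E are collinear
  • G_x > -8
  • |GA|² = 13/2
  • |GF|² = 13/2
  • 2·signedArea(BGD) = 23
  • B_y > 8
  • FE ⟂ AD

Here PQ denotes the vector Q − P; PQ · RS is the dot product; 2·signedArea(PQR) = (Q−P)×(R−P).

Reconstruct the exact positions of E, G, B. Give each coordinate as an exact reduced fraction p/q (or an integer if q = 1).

1. E_x = -5807/754  [A, D, E are collinear ∩ FE ⟂ AD]
2. E_y = 3387/754  [A, D, E are collinear ∩ FE ⟂ AD]
   → E = (-5807/754, 3387/754)
3. G_x = -15/2  [line 115/29·x + 46/29·y + 1219/58 = 0 ∩ |GA|² = 13/2]
4. G_y = 11/2  [line 115/29·x + 46/29·y + 1219/58 = 0 ∩ |GA|² = 13/2]
   → G = (-15/2, 11/2)
5. B_x = 9/4  [line 5/2·x + -1/2·y + -3/2 = 0 ∩ |BA|² = 685/8]
6. B_y = 33/4  [line 5/2·x + -1/2·y + -3/2 = 0 ∩ |BA|² = 685/8]
   → B = (9/4, 33/4)

B = (9/4, 33/4)
E = (-5807/754, 3387/754)
G = (-15/2, 11/2)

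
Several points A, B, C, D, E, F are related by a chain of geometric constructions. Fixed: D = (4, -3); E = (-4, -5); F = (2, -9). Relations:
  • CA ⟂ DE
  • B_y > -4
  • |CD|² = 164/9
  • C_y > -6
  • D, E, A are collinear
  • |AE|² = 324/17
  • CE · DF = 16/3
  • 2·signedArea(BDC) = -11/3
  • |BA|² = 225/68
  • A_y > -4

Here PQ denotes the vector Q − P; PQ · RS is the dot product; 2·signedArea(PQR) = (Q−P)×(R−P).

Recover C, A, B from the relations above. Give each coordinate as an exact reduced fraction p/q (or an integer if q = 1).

A = (4/17, -67/17)
B = (2, -7/2)
C = (2/3, -17/3)

1. C_x = 2/3  [line 2·x + 6·y + 98/3 = 0 ∩ |CD|² = 164/9]
2. C_y = -17/3  [line 2·x + 6·y + 98/3 = 0 ∩ |CD|² = 164/9]
   → C = (2/3, -17/3)
3. A_x = 4/17  [D, E, A are collinear ∩ CA ⟂ DE]
4. A_y = -67/17  [D, E, A are collinear ∩ CA ⟂ DE]
   → A = (4/17, -67/17)
5. B_x = 2  [line 8/3·x + -10/3·y + -17 = 0 ∩ |BA|² = 225/68]
6. B_y = -7/2  [line 8/3·x + -10/3·y + -17 = 0 ∩ |BA|² = 225/68]
   → B = (2, -7/2)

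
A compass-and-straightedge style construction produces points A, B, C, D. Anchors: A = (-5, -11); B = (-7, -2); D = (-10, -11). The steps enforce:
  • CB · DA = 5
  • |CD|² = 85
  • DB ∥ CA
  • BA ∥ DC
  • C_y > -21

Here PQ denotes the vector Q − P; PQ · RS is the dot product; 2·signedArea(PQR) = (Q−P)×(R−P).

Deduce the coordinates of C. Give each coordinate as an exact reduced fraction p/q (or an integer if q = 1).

C = (-8, -20)

1. C_x = -8  [DB ∥ CA ∩ BA ∥ DC]
2. C_y = -20  [DB ∥ CA ∩ BA ∥ DC]
   → C = (-8, -20)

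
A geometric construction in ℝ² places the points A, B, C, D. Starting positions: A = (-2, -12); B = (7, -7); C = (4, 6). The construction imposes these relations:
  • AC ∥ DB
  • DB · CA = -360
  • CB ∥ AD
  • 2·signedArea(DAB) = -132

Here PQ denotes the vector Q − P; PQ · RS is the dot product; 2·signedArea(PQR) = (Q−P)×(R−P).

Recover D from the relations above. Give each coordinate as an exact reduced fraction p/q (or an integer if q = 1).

1. D_x = 1  [AC ∥ DB ∩ CB ∥ AD]
2. D_y = -25  [AC ∥ DB ∩ CB ∥ AD]
   → D = (1, -25)

D = (1, -25)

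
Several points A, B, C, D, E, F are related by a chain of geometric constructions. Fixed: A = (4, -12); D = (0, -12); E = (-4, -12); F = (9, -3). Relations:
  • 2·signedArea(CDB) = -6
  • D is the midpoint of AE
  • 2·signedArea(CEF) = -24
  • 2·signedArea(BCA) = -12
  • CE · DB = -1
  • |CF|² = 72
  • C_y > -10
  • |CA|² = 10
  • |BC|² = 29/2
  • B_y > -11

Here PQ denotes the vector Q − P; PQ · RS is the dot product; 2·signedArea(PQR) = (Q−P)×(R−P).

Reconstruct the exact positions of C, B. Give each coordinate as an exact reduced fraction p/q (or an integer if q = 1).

B = (-1/2, -21/2)
C = (3, -9)

1. C_x = 3  [line -9·x + 13·y + 144 = 0 ∩ |CA|² = 10]
2. C_y = -9  [line -9·x + 13·y + 144 = 0 ∩ |CA|² = 10]
   → C = (3, -9)
3. B_x = -1/2  [2·signedArea(BCA) = -12 ∩ CE · DB = -1]
4. B_y = -21/2  [2·signedArea(BCA) = -12 ∩ CE · DB = -1]
   → B = (-1/2, -21/2)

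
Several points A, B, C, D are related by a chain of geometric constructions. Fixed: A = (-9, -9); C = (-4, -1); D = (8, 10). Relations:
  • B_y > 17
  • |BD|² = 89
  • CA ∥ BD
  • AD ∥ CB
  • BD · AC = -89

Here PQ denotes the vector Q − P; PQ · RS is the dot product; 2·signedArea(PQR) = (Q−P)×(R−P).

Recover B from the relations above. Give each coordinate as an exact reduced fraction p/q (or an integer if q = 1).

1. B_x = 13  [CA ∥ BD ∩ AD ∥ CB]
2. B_y = 18  [CA ∥ BD ∩ AD ∥ CB]
   → B = (13, 18)

B = (13, 18)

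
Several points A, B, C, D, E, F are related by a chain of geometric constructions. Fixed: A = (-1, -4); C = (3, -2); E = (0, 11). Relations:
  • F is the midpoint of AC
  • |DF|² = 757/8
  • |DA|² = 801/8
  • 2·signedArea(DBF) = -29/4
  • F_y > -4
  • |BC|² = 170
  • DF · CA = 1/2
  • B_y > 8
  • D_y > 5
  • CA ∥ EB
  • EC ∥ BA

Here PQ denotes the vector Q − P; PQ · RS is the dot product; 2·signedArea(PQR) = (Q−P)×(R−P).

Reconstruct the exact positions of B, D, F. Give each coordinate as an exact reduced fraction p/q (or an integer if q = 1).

1. B_x = -4  [EC ∥ BA ∩ CA ∥ EB]
2. B_y = 9  [EC ∥ BA ∩ CA ∥ EB]
   → B = (-4, 9)
3. F_x = 1  [F is the midpoint of AC]
4. F_y = -3  [F is the midpoint of AC]
   → F = (1, -3)
5. D_x = -13/4  [2·signedArea(DBF) = -29/4 ∩ DF · CA = 1/2]
6. D_y = 23/4  [2·signedArea(DBF) = -29/4 ∩ DF · CA = 1/2]
   → D = (-13/4, 23/4)

B = (-4, 9)
D = (-13/4, 23/4)
F = (1, -3)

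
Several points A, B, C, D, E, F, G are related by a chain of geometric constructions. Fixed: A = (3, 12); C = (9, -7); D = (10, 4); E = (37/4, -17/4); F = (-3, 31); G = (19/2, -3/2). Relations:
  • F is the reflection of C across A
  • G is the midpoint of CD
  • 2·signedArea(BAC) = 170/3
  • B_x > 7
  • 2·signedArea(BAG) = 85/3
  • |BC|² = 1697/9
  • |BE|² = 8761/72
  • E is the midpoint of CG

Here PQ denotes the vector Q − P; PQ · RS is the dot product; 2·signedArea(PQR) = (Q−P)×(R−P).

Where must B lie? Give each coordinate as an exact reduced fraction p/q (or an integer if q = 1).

B = (23/3, 20/3)

1. B_x = 23/3  [2·signedArea(BAG) = 85/3 ∩ 2·signedArea(BAC) = 170/3]
2. B_y = 20/3  [2·signedArea(BAG) = 85/3 ∩ 2·signedArea(BAC) = 170/3]
   → B = (23/3, 20/3)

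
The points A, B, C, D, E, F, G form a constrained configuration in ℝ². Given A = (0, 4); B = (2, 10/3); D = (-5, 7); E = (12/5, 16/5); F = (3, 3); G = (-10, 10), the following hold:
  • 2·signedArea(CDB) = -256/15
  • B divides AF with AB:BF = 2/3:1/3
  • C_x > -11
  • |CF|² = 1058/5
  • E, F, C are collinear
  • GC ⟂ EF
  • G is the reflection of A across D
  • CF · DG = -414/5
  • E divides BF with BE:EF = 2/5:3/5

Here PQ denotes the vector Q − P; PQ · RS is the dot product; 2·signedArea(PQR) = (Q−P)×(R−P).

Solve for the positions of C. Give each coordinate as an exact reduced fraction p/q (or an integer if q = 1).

C = (-54/5, 38/5)

1. C_x = -54/5  [E, F, C are collinear ∩ GC ⟂ EF]
2. C_y = 38/5  [E, F, C are collinear ∩ GC ⟂ EF]
   → C = (-54/5, 38/5)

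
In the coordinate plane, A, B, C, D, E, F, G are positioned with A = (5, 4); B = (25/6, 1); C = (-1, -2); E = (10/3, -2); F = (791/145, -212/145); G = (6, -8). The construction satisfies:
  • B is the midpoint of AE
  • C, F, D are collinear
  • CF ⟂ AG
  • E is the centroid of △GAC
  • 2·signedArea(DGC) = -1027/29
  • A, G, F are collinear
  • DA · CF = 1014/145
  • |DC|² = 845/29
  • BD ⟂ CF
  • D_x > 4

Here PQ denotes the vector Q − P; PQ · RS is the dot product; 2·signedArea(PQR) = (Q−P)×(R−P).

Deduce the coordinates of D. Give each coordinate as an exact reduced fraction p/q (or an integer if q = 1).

1. D_x = 127/29  [C, F, D are collinear ∩ BD ⟂ CF]
2. D_y = -45/29  [C, F, D are collinear ∩ BD ⟂ CF]
   → D = (127/29, -45/29)

D = (127/29, -45/29)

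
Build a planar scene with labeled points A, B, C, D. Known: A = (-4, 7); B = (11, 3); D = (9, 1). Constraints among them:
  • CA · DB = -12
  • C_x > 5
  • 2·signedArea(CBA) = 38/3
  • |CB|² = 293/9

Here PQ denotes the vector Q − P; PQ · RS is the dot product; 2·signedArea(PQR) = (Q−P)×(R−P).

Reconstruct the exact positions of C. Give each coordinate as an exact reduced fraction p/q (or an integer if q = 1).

1. C_x = 16/3  [2·signedArea(CBA) = 38/3 ∩ CA · DB = -12]
2. C_y = 11/3  [2·signedArea(CBA) = 38/3 ∩ CA · DB = -12]
   → C = (16/3, 11/3)

C = (16/3, 11/3)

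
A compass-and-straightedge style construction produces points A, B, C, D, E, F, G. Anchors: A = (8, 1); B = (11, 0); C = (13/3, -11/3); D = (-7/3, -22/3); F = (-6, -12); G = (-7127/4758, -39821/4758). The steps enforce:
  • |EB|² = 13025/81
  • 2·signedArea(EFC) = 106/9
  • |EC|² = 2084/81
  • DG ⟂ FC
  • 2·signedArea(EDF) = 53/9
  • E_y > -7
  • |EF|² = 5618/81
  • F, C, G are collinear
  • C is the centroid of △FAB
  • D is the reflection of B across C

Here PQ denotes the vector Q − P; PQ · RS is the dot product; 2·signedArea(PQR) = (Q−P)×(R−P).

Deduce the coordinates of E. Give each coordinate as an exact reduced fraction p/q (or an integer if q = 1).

1. E_x = -1/9  [2·signedArea(EDF) = 53/9 ∩ 2·signedArea(EFC) = 106/9]
2. E_y = -55/9  [2·signedArea(EDF) = 53/9 ∩ 2·signedArea(EFC) = 106/9]
   → E = (-1/9, -55/9)

E = (-1/9, -55/9)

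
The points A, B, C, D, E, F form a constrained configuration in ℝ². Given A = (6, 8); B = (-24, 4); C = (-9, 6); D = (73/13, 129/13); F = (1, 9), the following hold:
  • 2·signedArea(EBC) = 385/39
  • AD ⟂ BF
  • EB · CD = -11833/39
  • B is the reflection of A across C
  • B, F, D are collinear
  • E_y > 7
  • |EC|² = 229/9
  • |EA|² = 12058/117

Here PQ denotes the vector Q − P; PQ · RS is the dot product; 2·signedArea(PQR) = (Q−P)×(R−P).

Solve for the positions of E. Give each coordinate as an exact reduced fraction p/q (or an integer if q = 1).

E = (-161/39, 95/13)

1. E_x = -161/39  [2·signedArea(EBC) = 385/39 ∩ EB · CD = -11833/39]
2. E_y = 95/13  [2·signedArea(EBC) = 385/39 ∩ EB · CD = -11833/39]
   → E = (-161/39, 95/13)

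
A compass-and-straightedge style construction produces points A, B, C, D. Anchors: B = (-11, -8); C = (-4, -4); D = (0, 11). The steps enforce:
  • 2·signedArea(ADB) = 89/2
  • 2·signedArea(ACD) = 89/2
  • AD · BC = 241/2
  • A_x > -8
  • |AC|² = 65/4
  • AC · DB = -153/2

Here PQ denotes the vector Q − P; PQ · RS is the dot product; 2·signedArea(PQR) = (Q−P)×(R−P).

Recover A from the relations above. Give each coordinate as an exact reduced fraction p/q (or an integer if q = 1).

1. A_x = -15/2  [2·signedArea(ACD) = 89/2 ∩ AC · DB = -153/2]
2. A_y = -6  [2·signedArea(ACD) = 89/2 ∩ AC · DB = -153/2]
   → A = (-15/2, -6)

A = (-15/2, -6)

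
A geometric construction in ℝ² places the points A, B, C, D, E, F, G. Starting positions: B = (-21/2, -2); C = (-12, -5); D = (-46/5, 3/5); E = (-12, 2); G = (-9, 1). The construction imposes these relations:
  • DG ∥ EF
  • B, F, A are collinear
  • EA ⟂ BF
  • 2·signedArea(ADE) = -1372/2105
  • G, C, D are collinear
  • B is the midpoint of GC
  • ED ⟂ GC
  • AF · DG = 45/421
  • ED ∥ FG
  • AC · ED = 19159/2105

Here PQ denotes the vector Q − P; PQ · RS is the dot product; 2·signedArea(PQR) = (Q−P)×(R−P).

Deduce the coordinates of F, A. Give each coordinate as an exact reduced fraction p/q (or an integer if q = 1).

1. F_x = -59/5  [ED ∥ FG ∩ DG ∥ EF]
2. F_y = 12/5  [ED ∥ FG ∩ DG ∥ EF]
   → F = (-59/5, 12/5)
3. A_x = -24644/2105  [B, F, A are collinear ∩ EA ⟂ BF]
4. A_y = 4392/2105  [B, F, A are collinear ∩ EA ⟂ BF]
   → A = (-24644/2105, 4392/2105)

A = (-24644/2105, 4392/2105)
F = (-59/5, 12/5)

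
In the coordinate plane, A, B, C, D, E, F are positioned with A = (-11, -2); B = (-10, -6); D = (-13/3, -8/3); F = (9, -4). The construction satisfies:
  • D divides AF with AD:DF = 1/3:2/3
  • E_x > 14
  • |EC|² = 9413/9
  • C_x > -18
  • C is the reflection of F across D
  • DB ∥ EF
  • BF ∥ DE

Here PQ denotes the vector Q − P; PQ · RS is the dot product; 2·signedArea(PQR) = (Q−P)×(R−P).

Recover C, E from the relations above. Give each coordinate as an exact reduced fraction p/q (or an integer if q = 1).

C = (-53/3, -4/3)
E = (44/3, -2/3)

1. C_x = -53/3  [C is the reflection of F across D]
2. C_y = -4/3  [C is the reflection of F across D]
   → C = (-53/3, -4/3)
3. E_x = 44/3  [DB ∥ EF ∩ BF ∥ DE]
4. E_y = -2/3  [DB ∥ EF ∩ BF ∥ DE]
   → E = (44/3, -2/3)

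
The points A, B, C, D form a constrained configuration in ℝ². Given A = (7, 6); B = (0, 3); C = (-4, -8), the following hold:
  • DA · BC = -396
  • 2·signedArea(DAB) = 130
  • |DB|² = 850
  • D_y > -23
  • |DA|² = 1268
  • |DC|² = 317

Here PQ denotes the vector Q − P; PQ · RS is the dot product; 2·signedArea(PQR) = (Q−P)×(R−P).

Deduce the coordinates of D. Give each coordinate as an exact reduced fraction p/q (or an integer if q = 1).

1. D_x = -15  [2·signedArea(DAB) = 130 ∩ DA · BC = -396]
2. D_y = -22  [2·signedArea(DAB) = 130 ∩ DA · BC = -396]
   → D = (-15, -22)

D = (-15, -22)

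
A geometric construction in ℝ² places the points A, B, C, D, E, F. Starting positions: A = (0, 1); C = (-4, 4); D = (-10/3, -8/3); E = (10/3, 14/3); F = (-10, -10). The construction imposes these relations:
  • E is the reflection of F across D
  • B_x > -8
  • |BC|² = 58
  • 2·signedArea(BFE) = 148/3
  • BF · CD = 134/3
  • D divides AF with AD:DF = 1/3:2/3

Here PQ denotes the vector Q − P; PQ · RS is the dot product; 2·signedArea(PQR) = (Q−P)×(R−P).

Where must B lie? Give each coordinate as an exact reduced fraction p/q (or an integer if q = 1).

1. B_x = -7  [2·signedArea(BFE) = 148/3 ∩ BF · CD = 134/3]
2. B_y = -3  [2·signedArea(BFE) = 148/3 ∩ BF · CD = 134/3]
   → B = (-7, -3)

B = (-7, -3)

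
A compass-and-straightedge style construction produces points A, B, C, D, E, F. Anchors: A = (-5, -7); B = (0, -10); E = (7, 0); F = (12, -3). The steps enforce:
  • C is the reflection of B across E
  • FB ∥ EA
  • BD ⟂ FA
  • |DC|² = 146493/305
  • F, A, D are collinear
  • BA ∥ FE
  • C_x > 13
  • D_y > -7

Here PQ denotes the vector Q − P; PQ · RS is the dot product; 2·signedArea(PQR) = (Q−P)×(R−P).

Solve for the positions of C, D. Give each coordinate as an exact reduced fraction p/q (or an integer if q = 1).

1. C_x = 14  [C is the reflection of B across E]
2. C_y = 10  [C is the reflection of B across E]
   → C = (14, 10)
3. D_x = -284/305  [F, A, D are collinear ∩ BD ⟂ FA]
4. D_y = -1843/305  [F, A, D are collinear ∩ BD ⟂ FA]
   → D = (-284/305, -1843/305)

C = (14, 10)
D = (-284/305, -1843/305)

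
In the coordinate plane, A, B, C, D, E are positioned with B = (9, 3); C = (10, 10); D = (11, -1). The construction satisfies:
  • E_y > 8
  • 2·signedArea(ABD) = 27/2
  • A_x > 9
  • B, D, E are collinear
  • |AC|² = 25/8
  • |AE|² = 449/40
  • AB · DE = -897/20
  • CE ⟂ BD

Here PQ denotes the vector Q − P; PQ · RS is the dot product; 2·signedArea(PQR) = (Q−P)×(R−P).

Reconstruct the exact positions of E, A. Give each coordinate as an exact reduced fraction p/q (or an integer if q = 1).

1. E_x = 32/5  [B, D, E are collinear ∩ CE ⟂ BD]
2. E_y = 41/5  [B, D, E are collinear ∩ CE ⟂ BD]
   → E = (32/5, 41/5)
3. A_x = 39/4  [2·signedArea(ABD) = 27/2 ∩ AB · DE = -897/20]
4. A_y = 33/4  [2·signedArea(ABD) = 27/2 ∩ AB · DE = -897/20]
   → A = (39/4, 33/4)

A = (39/4, 33/4)
E = (32/5, 41/5)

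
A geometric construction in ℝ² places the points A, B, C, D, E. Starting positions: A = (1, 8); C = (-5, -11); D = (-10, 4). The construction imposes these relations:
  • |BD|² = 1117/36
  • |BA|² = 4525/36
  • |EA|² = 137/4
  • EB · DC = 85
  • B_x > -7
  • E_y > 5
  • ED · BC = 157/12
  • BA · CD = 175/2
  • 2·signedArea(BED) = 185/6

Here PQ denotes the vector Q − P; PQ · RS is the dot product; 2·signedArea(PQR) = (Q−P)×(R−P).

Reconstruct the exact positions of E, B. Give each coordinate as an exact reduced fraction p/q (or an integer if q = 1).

B = (-13/2, -1/3)
E = (-9/2, 6)

1. B_x = -13/2  [line 5·x + -15·y + 55/2 = 0 ∩ |BD|² = 1117/36]
2. B_y = -1/3  [line 5·x + -15·y + 55/2 = 0 ∩ |BD|² = 1117/36]
   → B = (-13/2, -1/3)
3. E_x = -9/2  [EB · DC = 85 ∩ 2·signedArea(BED) = 185/6]
4. E_y = 6  [EB · DC = 85 ∩ 2·signedArea(BED) = 185/6]
   → E = (-9/2, 6)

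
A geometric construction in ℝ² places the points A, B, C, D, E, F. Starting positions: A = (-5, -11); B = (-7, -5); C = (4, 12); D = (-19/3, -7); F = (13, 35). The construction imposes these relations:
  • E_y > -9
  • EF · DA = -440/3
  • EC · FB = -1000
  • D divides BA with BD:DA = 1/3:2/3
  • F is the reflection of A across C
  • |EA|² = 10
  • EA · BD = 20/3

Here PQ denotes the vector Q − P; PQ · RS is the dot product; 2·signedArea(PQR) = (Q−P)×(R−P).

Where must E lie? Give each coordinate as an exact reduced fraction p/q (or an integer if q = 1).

1. E_x = -6  [EC · FB = -1000 ∩ EA · BD = 20/3]
2. E_y = -8  [EC · FB = -1000 ∩ EA · BD = 20/3]
   → E = (-6, -8)

E = (-6, -8)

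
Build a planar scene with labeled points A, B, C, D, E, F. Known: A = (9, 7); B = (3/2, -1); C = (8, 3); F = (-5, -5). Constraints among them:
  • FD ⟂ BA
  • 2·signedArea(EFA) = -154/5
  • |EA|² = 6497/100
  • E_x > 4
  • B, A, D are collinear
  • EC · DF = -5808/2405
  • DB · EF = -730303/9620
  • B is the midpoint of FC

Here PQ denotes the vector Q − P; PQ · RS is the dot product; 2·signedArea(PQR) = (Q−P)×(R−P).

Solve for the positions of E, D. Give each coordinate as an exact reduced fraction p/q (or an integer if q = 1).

D = (-1701/481, -3065/481)
E = (41/10, 3/5)

1. D_x = -1701/481  [B, A, D are collinear ∩ FD ⟂ BA]
2. D_y = -3065/481  [B, A, D are collinear ∩ FD ⟂ BA]
   → D = (-1701/481, -3065/481)
3. E_x = 41/10  [EC · DF = -5808/2405 ∩ DB · EF = -730303/9620]
4. E_y = 3/5  [EC · DF = -5808/2405 ∩ DB · EF = -730303/9620]
   → E = (41/10, 3/5)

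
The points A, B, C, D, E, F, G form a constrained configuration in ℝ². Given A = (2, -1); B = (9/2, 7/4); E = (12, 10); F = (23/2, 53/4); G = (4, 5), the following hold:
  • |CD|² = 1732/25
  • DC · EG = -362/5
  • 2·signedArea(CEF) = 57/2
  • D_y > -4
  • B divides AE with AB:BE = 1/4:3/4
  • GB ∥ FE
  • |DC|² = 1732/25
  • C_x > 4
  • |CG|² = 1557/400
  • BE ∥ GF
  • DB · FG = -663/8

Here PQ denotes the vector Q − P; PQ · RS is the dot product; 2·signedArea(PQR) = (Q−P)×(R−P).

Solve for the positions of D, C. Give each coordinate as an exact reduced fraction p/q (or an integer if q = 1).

1. C_x = 43/10  [line -13/4·x + -1/2·y + 31/2 = 0 ∩ |CG|² = 1557/400]
2. C_y = 61/20  [line -13/4·x + -1/2·y + 31/2 = 0 ∩ |CG|² = 1557/400]
   → C = (43/10, 61/20)
3. D_x = -1/2  [DB · FG = -663/8 ∩ DC · EG = -362/5]
4. D_y = -15/4  [DB · FG = -663/8 ∩ DC · EG = -362/5]
   → D = (-1/2, -15/4)

C = (43/10, 61/20)
D = (-1/2, -15/4)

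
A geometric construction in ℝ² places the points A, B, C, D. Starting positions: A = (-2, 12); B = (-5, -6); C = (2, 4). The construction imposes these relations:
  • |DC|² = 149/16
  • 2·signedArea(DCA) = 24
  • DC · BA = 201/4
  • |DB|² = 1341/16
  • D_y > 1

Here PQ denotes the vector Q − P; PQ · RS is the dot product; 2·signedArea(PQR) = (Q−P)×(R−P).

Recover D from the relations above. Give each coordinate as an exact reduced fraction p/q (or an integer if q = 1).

D = (1/4, 3/2)

1. D_x = 1/4  [2·signedArea(DCA) = 24 ∩ DC · BA = 201/4]
2. D_y = 3/2  [2·signedArea(DCA) = 24 ∩ DC · BA = 201/4]
   → D = (1/4, 3/2)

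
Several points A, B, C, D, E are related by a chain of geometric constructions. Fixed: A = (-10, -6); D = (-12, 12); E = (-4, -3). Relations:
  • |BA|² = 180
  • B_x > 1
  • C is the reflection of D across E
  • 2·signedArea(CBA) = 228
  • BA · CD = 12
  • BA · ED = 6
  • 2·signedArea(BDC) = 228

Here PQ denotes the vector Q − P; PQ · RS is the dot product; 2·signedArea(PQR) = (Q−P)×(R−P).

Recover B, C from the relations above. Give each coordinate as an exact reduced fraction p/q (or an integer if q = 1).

B = (2, 0)
C = (4, -18)

1. B_x = 2  [line 8·x + -15·y + -16 = 0 ∩ |BA|² = 180]
2. B_y = 0  [line 8·x + -15·y + -16 = 0 ∩ |BA|² = 180]
   → B = (2, 0)
3. C_x = 4  [C is the reflection of D across E]
4. C_y = -18  [C is the reflection of D across E]
   → C = (4, -18)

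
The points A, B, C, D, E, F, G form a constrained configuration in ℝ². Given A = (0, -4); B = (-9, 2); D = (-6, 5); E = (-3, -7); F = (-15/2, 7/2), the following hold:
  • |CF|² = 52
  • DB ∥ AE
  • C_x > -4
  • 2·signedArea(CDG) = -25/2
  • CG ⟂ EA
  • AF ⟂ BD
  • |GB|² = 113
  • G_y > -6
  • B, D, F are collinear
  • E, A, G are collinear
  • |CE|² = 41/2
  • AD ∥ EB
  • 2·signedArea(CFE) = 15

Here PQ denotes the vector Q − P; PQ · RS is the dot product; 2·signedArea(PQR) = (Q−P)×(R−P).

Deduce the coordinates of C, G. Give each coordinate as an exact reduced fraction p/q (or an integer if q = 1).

1. C_x = -7/2  [line 21/2·x + 9/2·y + 48 = 0 ∩ |CF|² = 52]
2. C_y = -5/2  [line 21/2·x + 9/2·y + 48 = 0 ∩ |CF|² = 52]
   → C = (-7/2, -5/2)
3. G_x = -1  [E, A, G are collinear ∩ CG ⟂ EA]
4. G_y = -5  [E, A, G are collinear ∩ CG ⟂ EA]
   → G = (-1, -5)

C = (-7/2, -5/2)
G = (-1, -5)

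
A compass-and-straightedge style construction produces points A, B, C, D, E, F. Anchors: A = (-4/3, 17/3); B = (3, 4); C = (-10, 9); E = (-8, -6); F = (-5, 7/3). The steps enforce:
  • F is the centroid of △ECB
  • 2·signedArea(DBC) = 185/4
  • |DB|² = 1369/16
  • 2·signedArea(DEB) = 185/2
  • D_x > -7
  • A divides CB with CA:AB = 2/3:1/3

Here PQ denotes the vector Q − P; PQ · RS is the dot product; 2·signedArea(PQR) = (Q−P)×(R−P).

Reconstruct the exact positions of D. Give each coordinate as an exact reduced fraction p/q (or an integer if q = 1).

D = (-25/4, 4)

1. D_x = -25/4  [2·signedArea(DBC) = 185/4 ∩ 2·signedArea(DEB) = 185/2]
2. D_y = 4  [2·signedArea(DBC) = 185/4 ∩ 2·signedArea(DEB) = 185/2]
   → D = (-25/4, 4)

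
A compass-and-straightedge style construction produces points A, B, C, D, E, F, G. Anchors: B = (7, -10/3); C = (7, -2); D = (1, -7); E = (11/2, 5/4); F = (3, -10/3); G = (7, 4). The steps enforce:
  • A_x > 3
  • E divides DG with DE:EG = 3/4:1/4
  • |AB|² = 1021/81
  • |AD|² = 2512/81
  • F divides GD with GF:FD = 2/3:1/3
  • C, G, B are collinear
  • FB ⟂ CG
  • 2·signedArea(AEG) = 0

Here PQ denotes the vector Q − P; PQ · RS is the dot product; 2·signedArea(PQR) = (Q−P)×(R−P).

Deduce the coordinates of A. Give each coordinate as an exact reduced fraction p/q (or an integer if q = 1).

1. A_x = 11/3  [line -11/4·x + 3/2·y + 53/4 = 0 ∩ |AD|² = 2512/81]
2. A_y = -19/9  [line -11/4·x + 3/2·y + 53/4 = 0 ∩ |AD|² = 2512/81]
   → A = (11/3, -19/9)

A = (11/3, -19/9)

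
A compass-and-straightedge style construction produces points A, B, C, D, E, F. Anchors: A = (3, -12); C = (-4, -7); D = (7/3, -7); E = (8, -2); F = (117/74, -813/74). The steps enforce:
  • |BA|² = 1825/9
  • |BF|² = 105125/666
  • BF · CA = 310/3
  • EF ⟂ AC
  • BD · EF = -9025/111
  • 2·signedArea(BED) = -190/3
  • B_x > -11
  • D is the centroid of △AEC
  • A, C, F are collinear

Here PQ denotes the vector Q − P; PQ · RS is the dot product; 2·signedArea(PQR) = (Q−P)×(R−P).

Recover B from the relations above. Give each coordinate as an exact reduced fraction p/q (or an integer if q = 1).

B = (-31/3, -7)

1. B_x = -31/3  [BD · EF = -9025/111 ∩ BF · CA = 310/3]
2. B_y = -7  [BD · EF = -9025/111 ∩ BF · CA = 310/3]
   → B = (-31/3, -7)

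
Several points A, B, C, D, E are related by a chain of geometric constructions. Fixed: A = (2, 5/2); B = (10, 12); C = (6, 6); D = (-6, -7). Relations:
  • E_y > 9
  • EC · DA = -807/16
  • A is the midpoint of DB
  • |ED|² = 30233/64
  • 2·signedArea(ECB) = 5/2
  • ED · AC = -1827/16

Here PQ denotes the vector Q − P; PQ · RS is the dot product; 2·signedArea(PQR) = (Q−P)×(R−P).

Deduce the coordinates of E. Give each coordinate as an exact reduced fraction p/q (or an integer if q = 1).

1. E_x = 8  [ED · AC = -1827/16 ∩ 2·signedArea(ECB) = 5/2]
2. E_y = 77/8  [ED · AC = -1827/16 ∩ 2·signedArea(ECB) = 5/2]
   → E = (8, 77/8)

E = (8, 77/8)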